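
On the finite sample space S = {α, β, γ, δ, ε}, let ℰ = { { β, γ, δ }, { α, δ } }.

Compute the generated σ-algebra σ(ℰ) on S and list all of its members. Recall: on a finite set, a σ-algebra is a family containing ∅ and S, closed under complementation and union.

σ(ℰ) = { {  }, { α }, { δ }, { ε }, { α, δ }, { α, ε }, { β, γ }, { δ, ε }, { α, β, γ }, { α, δ, ε }, { β, γ, δ }, { β, γ, ε }, { α, β, γ, δ }, { α, β, γ, ε }, { β, γ, δ, ε }, S }

Trace:
Seed the family with ℰ together with ∅ and S: { {  }, { α, δ }, { β, γ, δ }, S }.
Step 1: +3 →
  { α, ε }  = { β, γ, δ }ᶜ
  { β, γ, ε }  = { α, δ }ᶜ
  { α, β, γ, δ }  = { β, γ, δ } ∪ { α, δ }
  (now 7)
Step 2: +4 →
  { ε }  = { α, β, γ, δ }ᶜ
  { α, δ, ε }  = { α, δ } ∪ { α, ε }
  { α, β, γ, ε }  = { β, γ, ε } ∪ { α, ε }
  { β, γ, δ, ε }  = { β, γ, ε } ∪ { β, γ, δ }
  (now 11)
Step 3 adds 3:
  { α }  = { β, γ, δ, ε }ᶜ
  { δ }  = { α, β, γ, ε }ᶜ
  { β, γ }  = { α, δ, ε }ᶜ
  (now 14)
Step 4: +2 →
  { δ, ε }  = { δ } ∪ { ε }
  { α, β, γ }  = { β, γ } ∪ { α }
  (now 16)
Step 5: closed — nothing new.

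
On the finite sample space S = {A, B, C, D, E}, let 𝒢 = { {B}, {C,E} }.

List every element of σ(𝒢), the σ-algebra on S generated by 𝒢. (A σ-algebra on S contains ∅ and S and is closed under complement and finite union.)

|σ(𝒢)| = 8.  σ(𝒢) = { {}, {B}, {A,D}, {C,E}, {A,B,D}, {B,C,E}, {A,C,D,E}, S }

Check:
Seed the family with 𝒢 together with ∅ and S: { {}, {B}, {C,E}, S }.
Step 1 (3 new):
  {A,B,D}  = {C,E}ᶜ
  {B,C,E}  = {C,E} ∪ {B}
  {A,C,D,E}  = {B}ᶜ
  [7 total]
Step 2: 1 new —
  {A,D}  = {B,C,E}ᶜ
  [8 total]
Step 3: no new sets; the family is a σ-algebra.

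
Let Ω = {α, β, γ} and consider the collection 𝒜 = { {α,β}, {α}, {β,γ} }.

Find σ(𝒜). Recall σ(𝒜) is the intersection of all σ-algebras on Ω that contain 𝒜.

|σ(𝒜)| = 8.  σ(𝒜) = { ∅, {α}, {β}, {γ}, {α,β}, {α,γ}, {β,γ}, Ω }

Trace:
Start: 𝒜 ∪ {∅, Ω} = { ∅, {α}, {α,β}, {β,γ}, Ω }.
Iteration 1. New:
  {γ}  = {α,β}ᶜ
  (now 6)
Iteration 2: +1 →
  {α,γ}  = {γ} ∪ {α}
  (now 7)
Iteration 3: 1 new —
  {β}  = {α,γ}ᶜ
  (now 8)
Iteration 4: closed — nothing new.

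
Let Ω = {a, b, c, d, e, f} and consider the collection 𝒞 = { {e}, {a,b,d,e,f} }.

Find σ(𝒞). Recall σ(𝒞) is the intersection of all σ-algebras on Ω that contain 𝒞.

σ(𝒞) = { {}, {c}, {e}, {c,e}, {a,b,d,f}, {a,b,c,d,f}, {a,b,d,e,f}, Ω }

Trace:
Begin from { {}, {e}, {a,b,d,e,f}, Ω } (that is, 𝒞 plus ∅ and Ω).
Step 1: +2 →
  {c}  = {a,b,d,e,f}ᶜ
  {a,b,c,d,f}  = {e}ᶜ
Step 2: +1 →
  {c,e}  = {c} ∪ {e}
Step 3 adds 1:
  {a,b,d,f}  = {c,e}ᶜ
Step 4: already closed under ᶜ and ∪.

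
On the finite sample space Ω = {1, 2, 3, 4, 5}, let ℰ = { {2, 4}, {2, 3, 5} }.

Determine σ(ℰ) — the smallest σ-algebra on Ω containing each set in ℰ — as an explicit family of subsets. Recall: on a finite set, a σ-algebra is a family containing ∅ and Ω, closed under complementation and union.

σ(ℰ) = { ∅, {1}, {2}, {4}, {1, 2}, {1, 4}, {2, 4}, {3, 5}, {1, 2, 4}, {1, 3, 5}, {2, 3, 5}, {3, 4, 5}, {1, 2, 3, 5}, {1, 3, 4, 5}, {2, 3, 4, 5}, Ω }

Trace:
Start: ℰ ∪ {∅, Ω} = { ∅, {2, 4}, {2, 3, 5}, Ω }.
Step 1. New:
  {1, 4}  = ᶜ of {2, 3, 5}
  {1, 3, 5}  = ᶜ of {2, 4}
  {2, 3, 4, 5}  = {2, 4} ∪ {2, 3, 5}
  (now 7)
Step 2: 4 new —
  {1}  = ᶜ of {2, 3, 4, 5}
  {1, 2, 4}  = {1, 4} ∪ {2, 4}
  {1, 2, 3, 5}  = {2, 3, 5} ∪ {1, 3, 5}
  {1, 3, 4, 5}  = {1, 4} ∪ {1, 3, 5}
  (now 11)
Step 3: 3 new —
  {2}  = ᶜ of {1, 3, 4, 5}
  {4}  = ᶜ of {1, 2, 3, 5}
  {3, 5}  = ᶜ of {1, 2, 4}
  (now 14)
Step 4 (2 new):
  {1, 2}  = {2} ∪ {1}
  {3, 4, 5}  = {4} ∪ {3, 5}
  (now 16)
Step 5: closed — nothing new.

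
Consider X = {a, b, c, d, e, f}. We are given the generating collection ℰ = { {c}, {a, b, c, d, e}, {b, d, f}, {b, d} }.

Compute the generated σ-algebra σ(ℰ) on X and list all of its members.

Initial family (6 sets): { ∅, {c}, {b, d}, {b, d, f}, {a, b, c, d, e}, X }.
Pass 1 adds 6:
  {f}  = complement {a, b, c, d, e}
  {a, c, e}  = complement {b, d, f}
  {b, c, d}  = {c} ∪ {b, d}
  {a, c, e, f}  = complement {b, d}
  {b, c, d, f}  = {c} ∪ {b, d, f}
  {a, b, d, e, f}  = complement {c}
  — 12 sets.
Pass 2: +3 →
  {a, e}  = complement {b, c, d, f}
  {c, f}  = {f} ∪ {c}
  {a, e, f}  = complement {b, c, d}
  — 15 sets.
Pass 3 (1 new):
  {a, b, d, e}  = complement {c, f}
  — 16 sets.
Pass 4: stable.

|σ(ℰ)| = 16.  σ(ℰ) = { ∅, {c}, {f}, {a, e}, {b, d}, {c, f}, {a, c, e}, {a, e, f}, {b, c, d}, {b, d, f}, {a, b, d, e}, {a, c, e, f}, {b, c, d, f}, {a, b, c, d, e}, {a, b, d, e, f}, X }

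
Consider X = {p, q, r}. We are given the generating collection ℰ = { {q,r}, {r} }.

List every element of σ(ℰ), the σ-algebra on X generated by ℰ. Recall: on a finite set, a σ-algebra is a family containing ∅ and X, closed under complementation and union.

|σ(ℰ)| = 8.  σ(ℰ) = { ∅, {p}, {q}, {r}, {p,q}, {p,r}, {q,r}, X }

Trace:
Take S₀ = ℰ ∪ {∅, X} = { ∅, {r}, {q,r}, X }.
Step 1 adds 2:
  {p}  = complement {q,r}
  {p,q}  = complement {r}
  [6 total]
Step 2 adds 1:
  {p,r}  = {r} ∪ {p}
  [7 total]
Step 3 (1 new):
  {q}  = complement {p,r}
  [8 total]
Step 4: closed — nothing new.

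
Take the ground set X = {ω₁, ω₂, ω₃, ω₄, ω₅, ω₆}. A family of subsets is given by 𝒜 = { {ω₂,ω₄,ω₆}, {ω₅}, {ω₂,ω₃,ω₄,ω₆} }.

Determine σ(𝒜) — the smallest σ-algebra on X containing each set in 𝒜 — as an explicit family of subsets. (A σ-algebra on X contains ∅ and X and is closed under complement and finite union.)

Take S₀ = 𝒜 ∪ {∅, X} = { ∅, {ω₅}, {ω₂,ω₄,ω₆}, {ω₂,ω₃,ω₄,ω₆}, X }.
Round 1. New:
  {ω₁,ω₅}  = ᶜ of {ω₂,ω₃,ω₄,ω₆}
  {ω₁,ω₃,ω₅}  = ᶜ of {ω₂,ω₄,ω₆}
  {ω₂,ω₄,ω₅,ω₆}  = {ω₂,ω₄,ω₆} ∪ {ω₅}
  {ω₁,ω₂,ω₃,ω₄,ω₆}  = ᶜ of {ω₅}
  {ω₂,ω₃,ω₄,ω₅,ω₆}  = {ω₂,ω₃,ω₄,ω₆} ∪ {ω₅}
  |family| = 10
Round 2. New:
  {ω₁}  = ᶜ of {ω₂,ω₃,ω₄,ω₅,ω₆}
  {ω₁,ω₃}  = ᶜ of {ω₂,ω₄,ω₅,ω₆}
  {ω₁,ω₂,ω₄,ω₅,ω₆}  = {ω₂,ω₄,ω₆} ∪ {ω₁,ω₅}
  |family| = 13
Round 3: +2 →
  {ω₃}  = ᶜ of {ω₁,ω₂,ω₄,ω₅,ω₆}
  {ω₁,ω₂,ω₄,ω₆}  = {ω₂,ω₄,ω₆} ∪ {ω₁}
  |family| = 15
Round 4. New:
  {ω₃,ω₅}  = ᶜ of {ω₁,ω₂,ω₄,ω₆}
  |family| = 16
After Round 5 the family is unchanged; done.

Hence σ(𝒜) has 16 members: { ∅, {ω₁}, {ω₃}, {ω₅}, {ω₁,ω₃}, {ω₁,ω₅}, {ω₃,ω₅}, {ω₁,ω₃,ω₅}, {ω₂,ω₄,ω₆}, {ω₁,ω₂,ω₄,ω₆}, {ω₂,ω₃,ω₄,ω₆}, {ω₂,ω₄,ω₅,ω₆}, {ω₁,ω₂,ω₃,ω₄,ω₆}, {ω₁,ω₂,ω₄,ω₅,ω₆}, {ω₂,ω₃,ω₄,ω₅,ω₆}, X }.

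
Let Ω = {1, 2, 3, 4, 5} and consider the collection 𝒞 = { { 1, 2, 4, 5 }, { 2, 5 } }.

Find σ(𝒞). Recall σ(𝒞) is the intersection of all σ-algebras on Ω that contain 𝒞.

Answer: σ(𝒞) = { ∅, { 3 }, { 1, 4 }, { 2, 5 }, { 1, 3, 4 }, { 2, 3, 5 }, { 1, 2, 4, 5 }, Ω }

Working:
Start: 𝒞 ∪ {∅, Ω} = { ∅, { 2, 5 }, { 1, 2, 4, 5 }, Ω }.
Iteration 1: 2 new —
  { 3 }  = ᶜ of { 1, 2, 4, 5 }
  { 1, 3, 4 }  = ᶜ of { 2, 5 }
Iteration 2. New:
  { 2, 3, 5 }  = { 3 } ∪ { 2, 5 }
Iteration 3 (1 new):
  { 1, 4 }  = ᶜ of { 2, 3, 5 }
Iteration 4 adds nothing — fixpoint reached.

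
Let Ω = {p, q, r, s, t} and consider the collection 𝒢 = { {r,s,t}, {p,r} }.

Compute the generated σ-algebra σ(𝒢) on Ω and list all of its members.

σ(𝒢) = { {}, {p}, {q}, {r}, {p,q}, {p,r}, {q,r}, {s,t}, {p,q,r}, {p,s,t}, {q,s,t}, {r,s,t}, {p,q,s,t}, {p,r,s,t}, {q,r,s,t}, Ω }

Working:
Begin from { {}, {p,r}, {r,s,t}, Ω } (that is, 𝒢 plus ∅ and Ω).
Round 1: +3 →
  {p,q}  = {r,s,t}ᶜ
  {q,s,t}  = {p,r}ᶜ
  {p,r,s,t}  = {p,r} ∪ {r,s,t}
  — 7 sets.
Round 2: +4 →
  {q}  = {p,r,s,t}ᶜ
  {p,q,r}  = {p,q} ∪ {p,r}
  {p,q,s,t}  = {p,q} ∪ {q,s,t}
  {q,r,s,t}  = {r,s,t} ∪ {q,s,t}
  — 11 sets.
Round 3. New:
  {p}  = {q,r,s,t}ᶜ
  {r}  = {p,q,s,t}ᶜ
  {s,t}  = {p,q,r}ᶜ
  — 14 sets.
Round 4: 2 new —
  {q,r}  = {r} ∪ {q}
  {p,s,t}  = {s,t} ∪ {p}
  — 16 sets.
Round 5: stable.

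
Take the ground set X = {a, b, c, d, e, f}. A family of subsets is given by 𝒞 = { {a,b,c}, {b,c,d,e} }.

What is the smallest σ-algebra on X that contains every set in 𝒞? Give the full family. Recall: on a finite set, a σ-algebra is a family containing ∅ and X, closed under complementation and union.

σ(𝒞) (16 sets): { {}, {a}, {f}, {a,f}, {b,c}, {d,e}, {a,b,c}, {a,d,e}, {b,c,f}, {d,e,f}, {a,b,c,f}, {a,d,e,f}, {b,c,d,e}, {a,b,c,d,e}, {b,c,d,e,f}, X }

Check:
Begin from { {}, {a,b,c}, {b,c,d,e}, X } (that is, 𝒞 plus ∅ and X).
Step 1: 3 new —
  {a,f}  = ᶜ of {b,c,d,e}
  {d,e,f}  = ᶜ of {a,b,c}
  {a,b,c,d,e}  = {b,c,d,e} ∪ {a,b,c}
  (now 7)
Step 2: 4 new —
  {f}  = ᶜ of {a,b,c,d,e}
  {a,b,c,f}  = {a,b,c} ∪ {a,f}
  {a,d,e,f}  = {a,f} ∪ {d,e,f}
  {b,c,d,e,f}  = {b,c,d,e} ∪ {d,e,f}
  (now 11)
Step 3. New:
  {a}  = ᶜ of {b,c,d,e,f}
  {b,c}  = ᶜ of {a,d,e,f}
  {d,e}  = ᶜ of {a,b,c,f}
  (now 14)
Step 4 (2 new):
  {a,d,e}  = {d,e} ∪ {a}
  {b,c,f}  = {b,c} ∪ {f}
  (now 16)
Step 5: already closed under ᶜ and ∪.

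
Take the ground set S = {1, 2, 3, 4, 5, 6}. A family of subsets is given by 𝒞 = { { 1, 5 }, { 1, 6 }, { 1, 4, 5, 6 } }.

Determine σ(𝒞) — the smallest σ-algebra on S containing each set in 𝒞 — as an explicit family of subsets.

Initial family (5 sets): { {  }, { 1, 5 }, { 1, 6 }, { 1, 4, 5, 6 }, S }.
Pass 1: 4 new —
  { 2, 3 }  = { 1, 4, 5, 6 }ᶜ
  { 1, 5, 6 }  = { 1, 5 } ∪ { 1, 6 }
  { 2, 3, 4, 5 }  = { 1, 6 }ᶜ
  { 2, 3, 4, 6 }  = { 1, 5 }ᶜ
  — 9 sets.
Pass 2: +7 →
  { 2, 3, 4 }  = { 1, 5, 6 }ᶜ
  { 1, 2, 3, 5 }  = { 2, 3 } ∪ { 1, 5 }
  { 1, 2, 3, 6 }  = { 1, 6 } ∪ { 2, 3 }
  { 1, 2, 3, 4, 5 }  = { 2, 3, 4, 5 } ∪ { 1, 5 }
  { 1, 2, 3, 4, 6 }  = { 1, 6 } ∪ { 2, 3, 4, 6 }
  { 1, 2, 3, 5, 6 }  = { 2, 3 } ∪ { 1, 5, 6 }
  { 2, 3, 4, 5, 6 }  = { 2, 3, 4, 5 } ∪ { 2, 3, 4, 6 }
  — 16 sets.
Pass 3 (6 new):
  { 1 }  = { 2, 3, 4, 5, 6 }ᶜ
  { 4 }  = { 1, 2, 3, 5, 6 }ᶜ
  { 5 }  = { 1, 2, 3, 4, 6 }ᶜ
  { 6 }  = { 1, 2, 3, 4, 5 }ᶜ
  { 4, 5 }  = { 1, 2, 3, 6 }ᶜ
  { 4, 6 }  = { 1, 2, 3, 5 }ᶜ
  — 22 sets.
Pass 4: +9 →
  { 1, 4 }  = { 1 } ∪ { 4 }
  { 5, 6 }  = { 6 } ∪ { 5 }
  { 1, 2, 3 }  = { 1 } ∪ { 2, 3 }
  { 1, 4, 5 }  = { 1 } ∪ { 4, 5 }
  { 1, 4, 6 }  = { 1 } ∪ { 4, 6 }
  { 2, 3, 5 }  = { 5 } ∪ { 2, 3 }
  { 2, 3, 6 }  = { 6 } ∪ { 2, 3 }
  { 4, 5, 6 }  = { 6 } ∪ { 4, 5 }
  { 1, 2, 3, 4 }  = { 1 } ∪ { 2, 3, 4 }
  — 31 sets.
Pass 5. New:
  { 2, 3, 5, 6 }  = { 1, 4 }ᶜ
  — 32 sets.
Pass 6: already closed under ᶜ and ∪.

σ(𝒞) = { {  }, { 1 }, { 4 }, { 5 }, { 6 }, { 1, 4 }, { 1, 5 }, { 1, 6 }, { 2, 3 }, { 4, 5 }, { 4, 6 }, { 5, 6 }, { 1, 2, 3 }, { 1, 4, 5 }, { 1, 4, 6 }, { 1, 5, 6 }, { 2, 3, 4 }, { 2, 3, 5 }, { 2, 3, 6 }, { 4, 5, 6 }, { 1, 2, 3, 4 }, { 1, 2, 3, 5 }, { 1, 2, 3, 6 }, { 1, 4, 5, 6 }, { 2, 3, 4, 5 }, { 2, 3, 4, 6 }, { 2, 3, 5, 6 }, { 1, 2, 3, 4, 5 }, { 1, 2, 3, 4, 6 }, { 1, 2, 3, 5, 6 }, { 2, 3, 4, 5, 6 }, S }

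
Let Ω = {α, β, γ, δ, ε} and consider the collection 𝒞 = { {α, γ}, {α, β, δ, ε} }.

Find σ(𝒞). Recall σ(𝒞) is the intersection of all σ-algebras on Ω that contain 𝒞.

Seed the family with 𝒞 together with ∅ and Ω: { {}, {α, γ}, {α, β, δ, ε}, Ω }.
Step 1 (2 new):
  {γ}  = ᶜ of {α, β, δ, ε}
  {β, δ, ε}  = ᶜ of {α, γ}
  — 6 sets.
Step 2. New:
  {β, γ, δ, ε}  = {γ} ∪ {β, δ, ε}
  — 7 sets.
Step 3: 1 new —
  {α}  = ᶜ of {β, γ, δ, ε}
  — 8 sets.
Step 4: no new sets; the family is a σ-algebra.

σ(𝒞) = { {}, {α}, {γ}, {α, γ}, {β, δ, ε}, {α, β, δ, ε}, {β, γ, δ, ε}, Ω }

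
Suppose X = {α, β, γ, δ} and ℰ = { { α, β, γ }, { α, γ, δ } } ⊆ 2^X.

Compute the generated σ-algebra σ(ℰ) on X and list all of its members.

σ(ℰ) (8 sets): { {  }, { β }, { δ }, { α, γ }, { β, δ }, { α, β, γ }, { α, γ, δ }, X }

Trace:
Start: ℰ ∪ {∅, X} = { {  }, { α, β, γ }, { α, γ, δ }, X }.
Step 1 (2 new):
  { β }  = ᶜ of { α, γ, δ }
  { δ }  = ᶜ of { α, β, γ }
  |family| = 6
Step 2. New:
  { β, δ }  = { δ } ∪ { β }
  |family| = 7
Step 3: 1 new —
  { α, γ }  = ᶜ of { β, δ }
  |family| = 8
Step 4: already closed under ᶜ and ∪.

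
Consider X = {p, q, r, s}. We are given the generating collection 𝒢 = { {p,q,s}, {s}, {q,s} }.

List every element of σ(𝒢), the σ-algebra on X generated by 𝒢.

σ(𝒢) (16 sets): { ∅, {p}, {q}, {r}, {s}, {p,q}, {p,r}, {p,s}, {q,r}, {q,s}, {r,s}, {p,q,r}, {p,q,s}, {p,r,s}, {q,r,s}, X }

Trace:
Begin from { ∅, {s}, {q,s}, {p,q,s}, X } (that is, 𝒢 plus ∅ and X).
Iteration 1. New:
  {r}  = complement {p,q,s}
  {p,r}  = complement {q,s}
  {p,q,r}  = complement {s}
  [8 total]
Iteration 2 adds 3:
  {r,s}  = {s} ∪ {r}
  {p,r,s}  = {s} ∪ {p,r}
  {q,r,s}  = {r} ∪ {q,s}
  [11 total]
Iteration 3 (3 new):
  {p}  = complement {q,r,s}
  {q}  = complement {p,r,s}
  {p,q}  = complement {r,s}
  [14 total]
Iteration 4. New:
  {p,s}  = {s} ∪ {p}
  {q,r}  = {r} ∪ {q}
  [16 total]
Iteration 5: stable.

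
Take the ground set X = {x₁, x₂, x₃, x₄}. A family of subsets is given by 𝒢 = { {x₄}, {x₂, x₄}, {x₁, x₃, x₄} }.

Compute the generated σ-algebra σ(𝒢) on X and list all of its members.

Initial family (5 sets): { {}, {x₄}, {x₂, x₄}, {x₁, x₃, x₄}, X }.
Iteration 1: +3 →
  {x₂}  = ᶜ of {x₁, x₃, x₄}
  {x₁, x₃}  = ᶜ of {x₂, x₄}
  {x₁, x₂, x₃}  = ᶜ of {x₄}
  [8 total]
Iteration 2 adds nothing — fixpoint reached.

σ(𝒢) = { {}, {x₂}, {x₄}, {x₁, x₃}, {x₂, x₄}, {x₁, x₂, x₃}, {x₁, x₃, x₄}, X }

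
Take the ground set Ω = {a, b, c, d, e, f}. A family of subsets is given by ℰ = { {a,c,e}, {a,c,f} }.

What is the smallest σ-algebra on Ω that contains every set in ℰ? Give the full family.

Seed the family with ℰ together with ∅ and Ω: { {}, {a,c,e}, {a,c,f}, Ω }.
Pass 1 (3 new):
  {b,d,e}  = complement {a,c,f}
  {b,d,f}  = complement {a,c,e}
  {a,c,e,f}  = {a,c,e} ∪ {a,c,f}
Pass 2. New:
  {b,d}  = complement {a,c,e,f}
  {b,d,e,f}  = {b,d,f} ∪ {b,d,e}
  {a,b,c,d,e}  = {a,c,e} ∪ {b,d,e}
  {a,b,c,d,f}  = {b,d,f} ∪ {a,c,f}
Pass 3: 3 new —
  {e}  = complement {a,b,c,d,f}
  {f}  = complement {a,b,c,d,e}
  {a,c}  = complement {b,d,e,f}
Pass 4 (2 new):
  {e,f}  = {e} ∪ {f}
  {a,b,c,d}  = {a,c} ∪ {b,d}
Pass 5 adds nothing — fixpoint reached.

Hence σ(ℰ) has 16 members: { {}, {e}, {f}, {a,c}, {b,d}, {e,f}, {a,c,e}, {a,c,f}, {b,d,e}, {b,d,f}, {a,b,c,d}, {a,c,e,f}, {b,d,e,f}, {a,b,c,d,e}, {a,b,c,d,f}, Ω }.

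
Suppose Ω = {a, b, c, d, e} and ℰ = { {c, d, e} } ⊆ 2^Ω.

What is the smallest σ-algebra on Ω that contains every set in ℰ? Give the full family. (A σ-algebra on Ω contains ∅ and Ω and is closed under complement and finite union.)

Begin from { {}, {c, d, e}, Ω } (that is, ℰ plus ∅ and Ω).
Iteration 1: +1 →
  {a, b}  = ᶜ of {c, d, e}
  — 4 sets.
Iteration 2: no new sets; the family is a σ-algebra.

Therefore σ(ℰ) = { {}, {a, b}, {c, d, e}, Ω } (|σ(ℰ)| = 4).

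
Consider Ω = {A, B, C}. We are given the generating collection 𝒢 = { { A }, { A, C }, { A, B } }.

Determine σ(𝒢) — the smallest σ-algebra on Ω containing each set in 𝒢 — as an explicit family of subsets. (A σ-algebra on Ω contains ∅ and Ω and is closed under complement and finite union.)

Answer: σ(𝒢) = { {}, { A }, { B }, { C }, { A, B }, { A, C }, { B, C }, Ω }

Check:
Initial family (5 sets): { {}, { A }, { A, B }, { A, C }, Ω }.
Step 1: 3 new —
  { B }  = complement { A, C }
  { C }  = complement { A, B }
  { B, C }  = complement { A }
Step 2 adds nothing — fixpoint reached.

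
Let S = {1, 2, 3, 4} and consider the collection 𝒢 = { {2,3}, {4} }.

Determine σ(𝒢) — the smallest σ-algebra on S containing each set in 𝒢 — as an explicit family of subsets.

σ(𝒢) = { {}, {1}, {4}, {1,4}, {2,3}, {1,2,3}, {2,3,4}, S }

Working:
Begin from { {}, {4}, {2,3}, S } (that is, 𝒢 plus ∅ and S).
Round 1 (3 new):
  {1,4}  = ᶜ of {2,3}
  {1,2,3}  = ᶜ of {4}
  {2,3,4}  = {4} ∪ {2,3}
Round 2 (1 new):
  {1}  = ᶜ of {2,3,4}
Round 3: no new sets; the family is a σ-algebra.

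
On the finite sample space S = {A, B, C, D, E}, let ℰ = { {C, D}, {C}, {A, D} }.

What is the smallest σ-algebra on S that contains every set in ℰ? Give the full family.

σ(ℰ) (16 sets): { {}, {A}, {C}, {D}, {A, C}, {A, D}, {B, E}, {C, D}, {A, B, E}, {A, C, D}, {B, C, E}, {B, D, E}, {A, B, C, E}, {A, B, D, E}, {B, C, D, E}, S }

Derivation:
Take S₀ = ℰ ∪ {∅, S} = { {}, {C}, {A, D}, {C, D}, S }.
Pass 1: 4 new —
  {A, B, E}  = complement {C, D}
  {A, C, D}  = {C} ∪ {A, D}
  {B, C, E}  = complement {A, D}
  {A, B, D, E}  = complement {C}
  [9 total]
Pass 2 (3 new):
  {B, E}  = complement {A, C, D}
  {A, B, C, E}  = {C} ∪ {A, B, E}
  {B, C, D, E}  = {C, D} ∪ {B, C, E}
  [12 total]
Pass 3 adds 2:
  {A}  = complement {B, C, D, E}
  {D}  = complement {A, B, C, E}
  [14 total]
Pass 4 (2 new):
  {A, C}  = {C} ∪ {A}
  {B, D, E}  = {B, E} ∪ {D}
  [16 total]
Pass 5 adds nothing — fixpoint reached.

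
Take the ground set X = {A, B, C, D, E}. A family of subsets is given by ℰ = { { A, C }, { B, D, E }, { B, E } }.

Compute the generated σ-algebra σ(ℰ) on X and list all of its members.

|σ(ℰ)| = 8.  σ(ℰ) = { ∅, { D }, { A, C }, { B, E }, { A, C, D }, { B, D, E }, { A, B, C, E }, X }

Trace:
Start: ℰ ∪ {∅, X} = { ∅, { A, C }, { B, E }, { B, D, E }, X }.
Step 1. New:
  { A, C, D }  = ᶜ of { B, E }
  { A, B, C, E }  = { B, E } ∪ { A, C }
Step 2: 1 new —
  { D }  = ᶜ of { A, B, C, E }
Step 3: stable.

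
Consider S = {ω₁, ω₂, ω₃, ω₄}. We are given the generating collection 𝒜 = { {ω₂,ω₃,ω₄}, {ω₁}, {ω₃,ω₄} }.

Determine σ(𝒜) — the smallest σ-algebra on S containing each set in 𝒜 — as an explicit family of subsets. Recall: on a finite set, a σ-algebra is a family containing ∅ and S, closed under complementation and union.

σ(𝒜) = { {}, {ω₁}, {ω₂}, {ω₁,ω₂}, {ω₃,ω₄}, {ω₁,ω₃,ω₄}, {ω₂,ω₃,ω₄}, S }

Working:
Seed the family with 𝒜 together with ∅ and S: { {}, {ω₁}, {ω₃,ω₄}, {ω₂,ω₃,ω₄}, S }.
Iteration 1: 2 new —
  {ω₁,ω₂}  = complement {ω₃,ω₄}
  {ω₁,ω₃,ω₄}  = {ω₃,ω₄} ∪ {ω₁}
  — 7 sets.
Iteration 2. New:
  {ω₂}  = complement {ω₁,ω₃,ω₄}
  — 8 sets.
Iteration 3: no new sets; the family is a σ-algebra.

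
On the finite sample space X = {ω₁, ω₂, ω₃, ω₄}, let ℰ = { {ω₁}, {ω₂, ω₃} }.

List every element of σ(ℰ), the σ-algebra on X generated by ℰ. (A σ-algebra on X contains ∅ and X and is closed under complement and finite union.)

Begin from { {}, {ω₁}, {ω₂, ω₃}, X } (that is, ℰ plus ∅ and X).
Step 1. New:
  {ω₁, ω₄}  = ᶜ of {ω₂, ω₃}
  {ω₁, ω₂, ω₃}  = {ω₂, ω₃} ∪ {ω₁}
  {ω₂, ω₃, ω₄}  = ᶜ of {ω₁}
  — 7 sets.
Step 2 adds 1:
  {ω₄}  = ᶜ of {ω₁, ω₂, ω₃}
  — 8 sets.
Step 3: stable.

Hence σ(ℰ) has 8 members: { {}, {ω₁}, {ω₄}, {ω₁, ω₄}, {ω₂, ω₃}, {ω₁, ω₂, ω₃}, {ω₂, ω₃, ω₄}, X }.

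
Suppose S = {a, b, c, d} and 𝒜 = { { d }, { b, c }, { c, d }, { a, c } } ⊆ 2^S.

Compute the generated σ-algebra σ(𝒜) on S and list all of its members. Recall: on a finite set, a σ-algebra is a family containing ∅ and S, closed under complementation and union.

Initial family (6 sets): { {}, { d }, { a, c }, { b, c }, { c, d }, S }.
Iteration 1: 6 new —
  { a, b }  = ᶜ of { c, d }
  { a, d }  = ᶜ of { b, c }
  { b, d }  = ᶜ of { a, c }
  { a, b, c }  = ᶜ of { d }
  { a, c, d }  = { c, d } ∪ { a, c }
  { b, c, d }  = { c, d } ∪ { b, c }
  (now 12)
Iteration 2: +3 →
  { a }  = ᶜ of { b, c, d }
  { b }  = ᶜ of { a, c, d }
  { a, b, d }  = { a, b } ∪ { a, d }
  (now 15)
Iteration 3: 1 new —
  { c }  = ᶜ of { a, b, d }
  (now 16)
Iteration 4: stable.

|σ(𝒜)| = 16.  σ(𝒜) = { {}, { a }, { b }, { c }, { d }, { a, b }, { a, c }, { a, d }, { b, c }, { b, d }, { c, d }, { a, b, c }, { a, b, d }, { a, c, d }, { b, c, d }, S }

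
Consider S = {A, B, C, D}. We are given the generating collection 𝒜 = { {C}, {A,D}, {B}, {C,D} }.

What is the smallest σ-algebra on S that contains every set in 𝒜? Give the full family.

Take S₀ = 𝒜 ∪ {∅, S} = { ∅, {B}, {C}, {A,D}, {C,D}, S }.
Round 1: 5 new —
  {A,B}  = complement {C,D}
  {B,C}  = complement {A,D}
  {A,B,D}  = complement {C}
  {A,C,D}  = complement {B}
  {B,C,D}  = {C,D} ∪ {B}
  — 11 sets.
Round 2. New:
  {A}  = complement {B,C,D}
  {A,B,C}  = {A,B} ∪ {C}
  — 13 sets.
Round 3 adds 2:
  {D}  = complement {A,B,C}
  {A,C}  = {C} ∪ {A}
  — 15 sets.
Round 4. New:
  {B,D}  = complement {A,C}
  — 16 sets.
Round 5: already closed under ᶜ and ∪.

σ(𝒜) = { ∅, {A}, {B}, {C}, {D}, {A,B}, {A,C}, {A,D}, {B,C}, {B,D}, {C,D}, {A,B,C}, {A,B,D}, {A,C,D}, {B,C,D}, S }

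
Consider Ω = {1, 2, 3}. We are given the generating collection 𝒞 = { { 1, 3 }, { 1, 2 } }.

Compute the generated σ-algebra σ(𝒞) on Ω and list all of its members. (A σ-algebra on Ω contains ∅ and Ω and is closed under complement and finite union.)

|σ(𝒞)| = 8.  σ(𝒞) = { {}, { 1 }, { 2 }, { 3 }, { 1, 2 }, { 1, 3 }, { 2, 3 }, Ω }

Check:
Begin from { {}, { 1, 2 }, { 1, 3 }, Ω } (that is, 𝒞 plus ∅ and Ω).
Iteration 1 adds 2:
  { 2 }  = ᶜ of { 1, 3 }
  { 3 }  = ᶜ of { 1, 2 }
Iteration 2 adds 1:
  { 2, 3 }  = { 3 } ∪ { 2 }
Iteration 3 (1 new):
  { 1 }  = ᶜ of { 2, 3 }
Iteration 4: stable.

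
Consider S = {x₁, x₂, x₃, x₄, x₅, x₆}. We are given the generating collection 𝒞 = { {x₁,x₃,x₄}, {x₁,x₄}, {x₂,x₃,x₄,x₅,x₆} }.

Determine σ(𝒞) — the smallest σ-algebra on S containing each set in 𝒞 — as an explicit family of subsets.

Start: 𝒞 ∪ {∅, S} = { ∅, {x₁,x₄}, {x₁,x₃,x₄}, {x₂,x₃,x₄,x₅,x₆}, S }.
Pass 1: +3 →
  {x₁}  = ᶜ of {x₂,x₃,x₄,x₅,x₆}
  {x₂,x₅,x₆}  = ᶜ of {x₁,x₃,x₄}
  {x₂,x₃,x₅,x₆}  = ᶜ of {x₁,x₄}
  |family| = 8
Pass 2 (3 new):
  {x₁,x₂,x₅,x₆}  = {x₂,x₅,x₆} ∪ {x₁}
  {x₁,x₂,x₃,x₅,x₆}  = {x₂,x₃,x₅,x₆} ∪ {x₁}
  {x₁,x₂,x₄,x₅,x₆}  = {x₂,x₅,x₆} ∪ {x₁,x₄}
  |family| = 11
Pass 3 (3 new):
  {x₃}  = ᶜ of {x₁,x₂,x₄,x₅,x₆}
  {x₄}  = ᶜ of {x₁,x₂,x₃,x₅,x₆}
  {x₃,x₄}  = ᶜ of {x₁,x₂,x₅,x₆}
  |family| = 14
Pass 4: 2 new —
  {x₁,x₃}  = {x₃} ∪ {x₁}
  {x₂,x₄,x₅,x₆}  = {x₄} ∪ {x₂,x₅,x₆}
  |family| = 16
Pass 5: already closed under ᶜ and ∪.

|σ(𝒞)| = 16.  σ(𝒞) = { ∅, {x₁}, {x₃}, {x₄}, {x₁,x₃}, {x₁,x₄}, {x₃,x₄}, {x₁,x₃,x₄}, {x₂,x₅,x₆}, {x₁,x₂,x₅,x₆}, {x₂,x₃,x₅,x₆}, {x₂,x₄,x₅,x₆}, {x₁,x₂,x₃,x₅,x₆}, {x₁,x₂,x₄,x₅,x₆}, {x₂,x₃,x₄,x₅,x₆}, S }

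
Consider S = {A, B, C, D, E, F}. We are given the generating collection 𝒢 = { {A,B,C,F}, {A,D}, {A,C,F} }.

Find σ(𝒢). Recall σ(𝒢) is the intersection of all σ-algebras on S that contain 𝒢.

Begin from { ∅, {A,D}, {A,C,F}, {A,B,C,F}, S } (that is, 𝒢 plus ∅ and S).
Round 1: +5 →
  {D,E}  = {A,B,C,F}ᶜ
  {B,D,E}  = {A,C,F}ᶜ
  {A,C,D,F}  = {A,D} ∪ {A,C,F}
  {B,C,E,F}  = {A,D}ᶜ
  {A,B,C,D,F}  = {A,D} ∪ {A,B,C,F}
  — 10 sets.
Round 2: 7 new —
  {E}  = {A,B,C,D,F}ᶜ
  {B,E}  = {A,C,D,F}ᶜ
  {A,D,E}  = {D,E} ∪ {A,D}
  {A,B,D,E}  = {A,D} ∪ {B,D,E}
  {A,B,C,E,F}  = {A,C,F} ∪ {B,C,E,F}
  {A,C,D,E,F}  = {A,C,F} ∪ {D,E}
  {B,C,D,E,F}  = {B,C,E,F} ∪ {D,E}
  — 17 sets.
Round 3: 6 new —
  {A}  = {B,C,D,E,F}ᶜ
  {B}  = {A,C,D,E,F}ᶜ
  {D}  = {A,B,C,E,F}ᶜ
  {C,F}  = {A,B,D,E}ᶜ
  {B,C,F}  = {A,D,E}ᶜ
  {A,C,E,F}  = {A,C,F} ∪ {E}
  — 23 sets.
Round 4: +9 →
  {A,B}  = {A} ∪ {B}
  {A,E}  = {A} ∪ {E}
  {B,D}  = {A,C,E,F}ᶜ
  {A,B,D}  = {B} ∪ {A,D}
  {A,B,E}  = {B,E} ∪ {A}
  {C,D,F}  = {C,F} ∪ {D}
  {C,E,F}  = {E} ∪ {C,F}
  {B,C,D,F}  = {B,C,F} ∪ {D}
  {C,D,E,F}  = {D,E} ∪ {C,F}
  — 32 sets.
Round 5 adds nothing — fixpoint reached.

Hence σ(𝒢) has 32 members: { ∅, {A}, {B}, {D}, {E}, {A,B}, {A,D}, {A,E}, {B,D}, {B,E}, {C,F}, {D,E}, {A,B,D}, {A,B,E}, {A,C,F}, {A,D,E}, {B,C,F}, {B,D,E}, {C,D,F}, {C,E,F}, {A,B,C,F}, {A,B,D,E}, {A,C,D,F}, {A,C,E,F}, {B,C,D,F}, {B,C,E,F}, {C,D,E,F}, {A,B,C,D,F}, {A,B,C,E,F}, {A,C,D,E,F}, {B,C,D,E,F}, S }.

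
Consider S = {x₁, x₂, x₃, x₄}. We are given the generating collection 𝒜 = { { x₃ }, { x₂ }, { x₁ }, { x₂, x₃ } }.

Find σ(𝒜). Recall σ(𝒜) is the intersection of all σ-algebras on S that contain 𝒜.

σ(𝒜) = { {  }, { x₁ }, { x₂ }, { x₃ }, { x₄ }, { x₁, x₂ }, { x₁, x₃ }, { x₁, x₄ }, { x₂, x₃ }, { x₂, x₄ }, { x₃, x₄ }, { x₁, x₂, x₃ }, { x₁, x₂, x₄ }, { x₁, x₃, x₄ }, { x₂, x₃, x₄ }, S }

Derivation:
Take S₀ = 𝒜 ∪ {∅, S} = { {  }, { x₁ }, { x₂ }, { x₃ }, { x₂, x₃ }, S }.
Iteration 1: 7 new —
  { x₁, x₂ }  = { x₂ } ∪ { x₁ }
  { x₁, x₃ }  = { x₃ } ∪ { x₁ }
  { x₁, x₄ }  = complement { x₂, x₃ }
  { x₁, x₂, x₃ }  = { x₂, x₃ } ∪ { x₁ }
  { x₁, x₂, x₄ }  = complement { x₃ }
  { x₁, x₃, x₄ }  = complement { x₂ }
  { x₂, x₃, x₄ }  = complement { x₁ }
  [13 total]
Iteration 2: +3 →
  { x₄ }  = complement { x₁, x₂, x₃ }
  { x₂, x₄ }  = complement { x₁, x₃ }
  { x₃, x₄ }  = complement { x₁, x₂ }
  [16 total]
After Iteration 3 the family is unchanged; done.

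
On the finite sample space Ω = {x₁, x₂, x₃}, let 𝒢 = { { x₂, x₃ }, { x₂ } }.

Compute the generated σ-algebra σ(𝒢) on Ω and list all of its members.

σ(𝒢) (8 sets): { {  }, { x₁ }, { x₂ }, { x₃ }, { x₁, x₂ }, { x₁, x₃ }, { x₂, x₃ }, Ω }

Derivation:
Take S₀ = 𝒢 ∪ {∅, Ω} = { {  }, { x₂ }, { x₂, x₃ }, Ω }.
Pass 1. New:
  { x₁ }  = { x₂, x₃ }ᶜ
  { x₁, x₃ }  = { x₂ }ᶜ
Pass 2. New:
  { x₁, x₂ }  = { x₂ } ∪ { x₁ }
Pass 3: +1 →
  { x₃ }  = { x₁, x₂ }ᶜ
Pass 4: closed — nothing new.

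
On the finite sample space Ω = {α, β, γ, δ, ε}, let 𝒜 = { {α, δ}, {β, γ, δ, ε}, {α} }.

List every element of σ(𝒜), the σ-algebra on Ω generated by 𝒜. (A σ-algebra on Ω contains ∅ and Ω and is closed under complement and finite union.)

|σ(𝒜)| = 8.  σ(𝒜) = { {}, {α}, {δ}, {α, δ}, {β, γ, ε}, {α, β, γ, ε}, {β, γ, δ, ε}, Ω }

Derivation:
Seed the family with 𝒜 together with ∅ and Ω: { {}, {α}, {α, δ}, {β, γ, δ, ε}, Ω }.
Iteration 1 (1 new):
  {β, γ, ε}  = {α, δ}ᶜ
  (now 6)
Iteration 2 adds 1:
  {α, β, γ, ε}  = {β, γ, ε} ∪ {α}
  (now 7)
Iteration 3: +1 →
  {δ}  = {α, β, γ, ε}ᶜ
  (now 8)
Iteration 4 adds nothing — fixpoint reached.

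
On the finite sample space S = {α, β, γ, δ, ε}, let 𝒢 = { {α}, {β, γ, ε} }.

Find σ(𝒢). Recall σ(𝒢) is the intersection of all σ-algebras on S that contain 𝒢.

Take S₀ = 𝒢 ∪ {∅, S} = { ∅, {α}, {β, γ, ε}, S }.
Iteration 1: 3 new —
  {α, δ}  = S∖{β, γ, ε}
  {α, β, γ, ε}  = {α} ∪ {β, γ, ε}
  {β, γ, δ, ε}  = S∖{α}
  |family| = 7
Iteration 2 (1 new):
  {δ}  = S∖{α, β, γ, ε}
  |family| = 8
Iteration 3: closed — nothing new.

|σ(𝒢)| = 8.  σ(𝒢) = { ∅, {α}, {δ}, {α, δ}, {β, γ, ε}, {α, β, γ, ε}, {β, γ, δ, ε}, S }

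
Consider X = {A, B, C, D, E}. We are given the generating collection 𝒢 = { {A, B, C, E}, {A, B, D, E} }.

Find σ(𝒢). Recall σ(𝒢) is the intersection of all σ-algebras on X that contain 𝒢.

|σ(𝒢)| = 8.  σ(𝒢) = { {}, {C}, {D}, {C, D}, {A, B, E}, {A, B, C, E}, {A, B, D, E}, X }

Check:
Initial family (4 sets): { {}, {A, B, C, E}, {A, B, D, E}, X }.
Iteration 1 (2 new):
  {C}  = complement {A, B, D, E}
  {D}  = complement {A, B, C, E}
  (now 6)
Iteration 2 (1 new):
  {C, D}  = {C} ∪ {D}
  (now 7)
Iteration 3: +1 →
  {A, B, E}  = complement {C, D}
  (now 8)
After Iteration 4 the family is unchanged; done.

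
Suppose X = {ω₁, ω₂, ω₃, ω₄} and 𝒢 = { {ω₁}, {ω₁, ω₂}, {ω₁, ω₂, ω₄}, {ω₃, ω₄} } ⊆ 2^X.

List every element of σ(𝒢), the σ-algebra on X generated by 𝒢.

Start: 𝒢 ∪ {∅, X} = { {}, {ω₁}, {ω₁, ω₂}, {ω₃, ω₄}, {ω₁, ω₂, ω₄}, X }.
Iteration 1: 3 new —
  {ω₃}  = ᶜ of {ω₁, ω₂, ω₄}
  {ω₁, ω₃, ω₄}  = {ω₃, ω₄} ∪ {ω₁}
  {ω₂, ω₃, ω₄}  = ᶜ of {ω₁}
  |family| = 9
Iteration 2 adds 3:
  {ω₂}  = ᶜ of {ω₁, ω₃, ω₄}
  {ω₁, ω₃}  = {ω₃} ∪ {ω₁}
  {ω₁, ω₂, ω₃}  = {ω₁, ω₂} ∪ {ω₃}
  |family| = 12
Iteration 3 (3 new):
  {ω₄}  = ᶜ of {ω₁, ω₂, ω₃}
  {ω₂, ω₃}  = {ω₃} ∪ {ω₂}
  {ω₂, ω₄}  = ᶜ of {ω₁, ω₃}
  |family| = 15
Iteration 4 adds 1:
  {ω₁, ω₄}  = ᶜ of {ω₂, ω₃}
  |family| = 16
Iteration 5: closed — nothing new.

σ(𝒢) = { {}, {ω₁}, {ω₂}, {ω₃}, {ω₄}, {ω₁, ω₂}, {ω₁, ω₃}, {ω₁, ω₄}, {ω₂, ω₃}, {ω₂, ω₄}, {ω₃, ω₄}, {ω₁, ω₂, ω₃}, {ω₁, ω₂, ω₄}, {ω₁, ω₃, ω₄}, {ω₂, ω₃, ω₄}, X }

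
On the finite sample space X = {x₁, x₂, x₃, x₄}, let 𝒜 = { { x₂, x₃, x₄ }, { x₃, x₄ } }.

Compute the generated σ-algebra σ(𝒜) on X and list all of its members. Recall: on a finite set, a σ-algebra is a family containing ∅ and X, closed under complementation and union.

Begin from { ∅, { x₃, x₄ }, { x₂, x₃, x₄ }, X } (that is, 𝒜 plus ∅ and X).
Pass 1: +2 →
  { x₁ }  = complement { x₂, x₃, x₄ }
  { x₁, x₂ }  = complement { x₃, x₄ }
  [6 total]
Pass 2. New:
  { x₁, x₃, x₄ }  = { x₃, x₄ } ∪ { x₁ }
  [7 total]
Pass 3 adds 1:
  { x₂ }  = complement { x₁, x₃, x₄ }
  [8 total]
Pass 4: stable.

σ(𝒜) = { ∅, { x₁ }, { x₂ }, { x₁, x₂ }, { x₃, x₄ }, { x₁, x₃, x₄ }, { x₂, x₃, x₄ }, X }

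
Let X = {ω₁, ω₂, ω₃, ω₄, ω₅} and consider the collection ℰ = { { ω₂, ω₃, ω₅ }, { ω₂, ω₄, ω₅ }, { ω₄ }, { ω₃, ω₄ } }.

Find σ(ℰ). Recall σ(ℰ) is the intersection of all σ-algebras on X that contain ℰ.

Initial family (6 sets): { {  }, { ω₄ }, { ω₃, ω₄ }, { ω₂, ω₃, ω₅ }, { ω₂, ω₄, ω₅ }, X }.
Pass 1: 5 new —
  { ω₁, ω₃ }  = X∖{ ω₂, ω₄, ω₅ }
  { ω₁, ω₄ }  = X∖{ ω₂, ω₃, ω₅ }
  { ω₁, ω₂, ω₅ }  = X∖{ ω₃, ω₄ }
  { ω₁, ω₂, ω₃, ω₅ }  = X∖{ ω₄ }
  { ω₂, ω₃, ω₄, ω₅ }  = { ω₃, ω₄ } ∪ { ω₂, ω₃, ω₅ }
  |family| = 11
Pass 2 (3 new):
  { ω₁ }  = X∖{ ω₂, ω₃, ω₄, ω₅ }
  { ω₁, ω₃, ω₄ }  = { ω₃, ω₄ } ∪ { ω₁, ω₄ }
  { ω₁, ω₂, ω₄, ω₅ }  = { ω₁, ω₂, ω₅ } ∪ { ω₁, ω₄ }
  |family| = 14
Pass 3 (2 new):
  { ω₃ }  = X∖{ ω₁, ω₂, ω₄, ω₅ }
  { ω₂, ω₅ }  = X∖{ ω₁, ω₃, ω₄ }
  |family| = 16
Pass 4: stable.

|σ(ℰ)| = 16.  σ(ℰ) = { {  }, { ω₁ }, { ω₃ }, { ω₄ }, { ω₁, ω₃ }, { ω₁, ω₄ }, { ω₂, ω₅ }, { ω₃, ω₄ }, { ω₁, ω₂, ω₅ }, { ω₁, ω₃, ω₄ }, { ω₂, ω₃, ω₅ }, { ω₂, ω₄, ω₅ }, { ω₁, ω₂, ω₃, ω₅ }, { ω₁, ω₂, ω₄, ω₅ }, { ω₂, ω₃, ω₄, ω₅ }, X }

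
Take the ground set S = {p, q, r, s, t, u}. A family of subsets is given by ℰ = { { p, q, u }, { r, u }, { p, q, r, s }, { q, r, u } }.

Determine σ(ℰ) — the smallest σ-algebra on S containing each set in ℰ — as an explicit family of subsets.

σ(ℰ) (64 sets): { ∅, { p }, { q }, { r }, { s }, { t }, { u }, { p, q }, { p, r }, { p, s }, { p, t }, { p, u }, { q, r }, { q, s }, { q, t }, { q, u }, { r, s }, { r, t }, { r, u }, { s, t }, { s, u }, { t, u }, { p, q, r }, { p, q, s }, { p, q, t }, { p, q, u }, { p, r, s }, { p, r, t }, { p, r, u }, { p, s, t }, { p, s, u }, { p, t, u }, { q, r, s }, { q, r, t }, { q, r, u }, { q, s, t }, { q, s, u }, { q, t, u }, { r, s, t }, { r, s, u }, { r, t, u }, { s, t, u }, { p, q, r, s }, { p, q, r, t }, { p, q, r, u }, { p, q, s, t }, { p, q, s, u }, { p, q, t, u }, { p, r, s, t }, { p, r, s, u }, { p, r, t, u }, { p, s, t, u }, { q, r, s, t }, { q, r, s, u }, { q, r, t, u }, { q, s, t, u }, { r, s, t, u }, { p, q, r, s, t }, { p, q, r, s, u }, { p, q, r, t, u }, { p, q, s, t, u }, { p, r, s, t, u }, { q, r, s, t, u }, S }

Check:
Start: ℰ ∪ {∅, S} = { ∅, { r, u }, { p, q, u }, { q, r, u }, { p, q, r, s }, S }.
Step 1: 6 new —
  { t, u }  = { p, q, r, s }ᶜ
  { p, s, t }  = { q, r, u }ᶜ
  { r, s, t }  = { p, q, u }ᶜ
  { p, q, r, u }  = { r, u } ∪ { p, q, u }
  { p, q, s, t }  = { r, u }ᶜ
  { p, q, r, s, u }  = { r, u } ∪ { p, q, r, s }
  [12 total]
Step 2. New:
  { t }  = { p, q, r, s, u }ᶜ
  { s, t }  = { p, q, r, u }ᶜ
  { r, t, u }  = { t, u } ∪ { r, u }
  { p, q, t, u }  = { t, u } ∪ { p, q, u }
  { p, r, s, t }  = { p, s, t } ∪ { r, s, t }
  { p, s, t, u }  = { p, s, t } ∪ { t, u }
  { q, r, t, u }  = { t, u } ∪ { q, r, u }
  { r, s, t, u }  = { r, s, t } ∪ { t, u }
  { p, q, r, s, t }  = { p, s, t } ∪ { p, q, r, s }
  { p, q, r, t, u }  = { t, u } ∪ { p, q, r, u }
  { p, q, s, t, u }  = { p, s, t } ∪ { p, q, u }
  { p, r, s, t, u }  = { p, s, t } ∪ { r, u }
  { q, r, s, t, u }  = { r, s, t } ∪ { q, r, u }
  [25 total]
Step 3 (12 new):
  { p }  = { q, r, s, t, u }ᶜ
  { q }  = { p, r, s, t, u }ᶜ
  { r }  = { p, q, s, t, u }ᶜ
  { s }  = { p, q, r, t, u }ᶜ
  { u }  = { p, q, r, s, t }ᶜ
  { p, q }  = { r, s, t, u }ᶜ
  { p, s }  = { q, r, t, u }ᶜ
  { q, r }  = { p, s, t, u }ᶜ
  { q, u }  = { p, r, s, t }ᶜ
  { r, s }  = { p, q, t, u }ᶜ
  { p, q, s }  = { r, t, u }ᶜ
  { s, t, u }  = { t, u } ∪ { s, t }
  [37 total]
Step 4: 25 new —
  { p, r }  = { p } ∪ { r }
  { p, t }  = { p } ∪ { t }
  { p, u }  = { p } ∪ { u }
  { q, s }  = { q } ∪ { s }
  { q, t }  = { q } ∪ { t }
  { r, t }  = { t } ∪ { r }
  { s, u }  = { u } ∪ { s }
  { p, q, r }  = { s, t, u }ᶜ
  { p, q, t }  = { p, q } ∪ { t }
  { p, r, s }  = { r, s } ∪ { p }
  { p, r, u }  = { p } ∪ { r, u }
  { p, s, u }  = { u } ∪ { p, s }
  { p, t, u }  = { t, u } ∪ { p }
  { q, r, s }  = { r, s } ∪ { q }
  { q, r, t }  = { t } ∪ { q, r }
  { q, s, t }  = { q } ∪ { s, t }
  { q, s, u }  = { q, u } ∪ { s }
  { q, t, u }  = { t, u } ∪ { q }
  { r, s, u }  = { r, s } ∪ { u }
  { p, q, s, u }  = { q, u } ∪ { p, q, s }
  { p, r, s, u }  = { p, s } ∪ { r, u }
  { p, r, t, u }  = { p } ∪ { r, t, u }
  { q, r, s, t }  = { r, s, t } ∪ { q }
  { q, r, s, u }  = { r, s } ∪ { q, r, u }
  { q, s, t, u }  = { q } ∪ { s, t, u }
  [62 total]
Step 5: 2 new —
  { p, r, t }  = { q, s, u }ᶜ
  { p, q, r, t }  = { s, u }ᶜ
  [64 total]
After Step 6 the family is unchanged; done.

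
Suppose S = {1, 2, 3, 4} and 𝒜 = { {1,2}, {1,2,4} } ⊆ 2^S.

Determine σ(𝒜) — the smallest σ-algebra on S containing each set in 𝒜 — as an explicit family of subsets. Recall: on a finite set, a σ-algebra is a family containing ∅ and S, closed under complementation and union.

|σ(𝒜)| = 8.  σ(𝒜) = { ∅, {3}, {4}, {1,2}, {3,4}, {1,2,3}, {1,2,4}, S }

Working:
Begin from { ∅, {1,2}, {1,2,4}, S } (that is, 𝒜 plus ∅ and S).
Pass 1: +2 →
  {3}  = S∖{1,2,4}
  {3,4}  = S∖{1,2}
  [6 total]
Pass 2 adds 1:
  {1,2,3}  = {3} ∪ {1,2}
  [7 total]
Pass 3 adds 1:
  {4}  = S∖{1,2,3}
  [8 total]
Pass 4: already closed under ᶜ and ∪.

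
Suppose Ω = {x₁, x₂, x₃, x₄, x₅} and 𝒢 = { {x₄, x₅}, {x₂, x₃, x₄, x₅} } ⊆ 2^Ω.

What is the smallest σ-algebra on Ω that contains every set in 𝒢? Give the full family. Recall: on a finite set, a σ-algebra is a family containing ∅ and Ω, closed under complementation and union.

σ(𝒢) = { {}, {x₁}, {x₂, x₃}, {x₄, x₅}, {x₁, x₂, x₃}, {x₁, x₄, x₅}, {x₂, x₃, x₄, x₅}, Ω }

Working:
Begin from { {}, {x₄, x₅}, {x₂, x₃, x₄, x₅}, Ω } (that is, 𝒢 plus ∅ and Ω).
Pass 1 adds 2:
  {x₁}  = Ω∖{x₂, x₃, x₄, x₅}
  {x₁, x₂, x₃}  = Ω∖{x₄, x₅}
  [6 total]
Pass 2 adds 1:
  {x₁, x₄, x₅}  = {x₄, x₅} ∪ {x₁}
  [7 total]
Pass 3: +1 →
  {x₂, x₃}  = Ω∖{x₁, x₄, x₅}
  [8 total]
Pass 4: no new sets; the family is a σ-algebra.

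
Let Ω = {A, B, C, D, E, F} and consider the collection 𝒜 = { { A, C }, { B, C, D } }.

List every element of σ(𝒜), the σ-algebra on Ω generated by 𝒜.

Start: 𝒜 ∪ {∅, Ω} = { ∅, { A, C }, { B, C, D }, Ω }.
Step 1: +3 →
  { A, E, F }  = ᶜ of { B, C, D }
  { A, B, C, D }  = { A, C } ∪ { B, C, D }
  { B, D, E, F }  = ᶜ of { A, C }
  |family| = 7
Step 2. New:
  { E, F }  = ᶜ of { A, B, C, D }
  { A, C, E, F }  = { A, E, F } ∪ { A, C }
  { A, B, D, E, F }  = { B, D, E, F } ∪ { A, E, F }
  { B, C, D, E, F }  = { B, D, E, F } ∪ { B, C, D }
  |family| = 11
Step 3: +3 →
  { A }  = ᶜ of { B, C, D, E, F }
  { C }  = ᶜ of { A, B, D, E, F }
  { B, D }  = ᶜ of { A, C, E, F }
  |family| = 14
Step 4: +2 →
  { A, B, D }  = { B, D } ∪ { A }
  { C, E, F }  = { C } ∪ { E, F }
  |family| = 16
Step 5: no new sets; the family is a σ-algebra.

|σ(𝒜)| = 16.  σ(𝒜) = { ∅, { A }, { C }, { A, C }, { B, D }, { E, F }, { A, B, D }, { A, E, F }, { B, C, D }, { C, E, F }, { A, B, C, D }, { A, C, E, F }, { B, D, E, F }, { A, B, D, E, F }, { B, C, D, E, F }, Ω }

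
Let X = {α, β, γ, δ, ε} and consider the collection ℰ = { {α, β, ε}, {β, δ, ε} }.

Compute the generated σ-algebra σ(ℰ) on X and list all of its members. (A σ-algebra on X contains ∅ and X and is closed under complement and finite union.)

Answer: σ(ℰ) = { {}, {α}, {γ}, {δ}, {α, γ}, {α, δ}, {β, ε}, {γ, δ}, {α, β, ε}, {α, γ, δ}, {β, γ, ε}, {β, δ, ε}, {α, β, γ, ε}, {α, β, δ, ε}, {β, γ, δ, ε}, X }

Derivation:
Initial family (4 sets): { {}, {α, β, ε}, {β, δ, ε}, X }.
Pass 1: 3 new —
  {α, γ}  = complement {β, δ, ε}
  {γ, δ}  = complement {α, β, ε}
  {α, β, δ, ε}  = {α, β, ε} ∪ {β, δ, ε}
Pass 2 adds 4:
  {γ}  = complement {α, β, δ, ε}
  {α, γ, δ}  = {γ, δ} ∪ {α, γ}
  {α, β, γ, ε}  = {α, β, ε} ∪ {α, γ}
  {β, γ, δ, ε}  = {γ, δ} ∪ {β, δ, ε}
Pass 3: +3 →
  {α}  = complement {β, γ, δ, ε}
  {δ}  = complement {α, β, γ, ε}
  {β, ε}  = complement {α, γ, δ}
Pass 4. New:
  {α, δ}  = {δ} ∪ {α}
  {β, γ, ε}  = {γ} ∪ {β, ε}
After Pass 5 the family is unchanged; done.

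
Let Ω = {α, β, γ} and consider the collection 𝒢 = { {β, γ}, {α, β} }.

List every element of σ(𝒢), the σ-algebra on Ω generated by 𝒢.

Begin from { {}, {α, β}, {β, γ}, Ω } (that is, 𝒢 plus ∅ and Ω).
Pass 1: 2 new —
  {α}  = {β, γ}ᶜ
  {γ}  = {α, β}ᶜ
  (now 6)
Pass 2. New:
  {α, γ}  = {γ} ∪ {α}
  (now 7)
Pass 3: +1 →
  {β}  = {α, γ}ᶜ
  (now 8)
After Pass 4 the family is unchanged; done.

Hence σ(𝒢) has 8 members: { {}, {α}, {β}, {γ}, {α, β}, {α, γ}, {β, γ}, Ω }.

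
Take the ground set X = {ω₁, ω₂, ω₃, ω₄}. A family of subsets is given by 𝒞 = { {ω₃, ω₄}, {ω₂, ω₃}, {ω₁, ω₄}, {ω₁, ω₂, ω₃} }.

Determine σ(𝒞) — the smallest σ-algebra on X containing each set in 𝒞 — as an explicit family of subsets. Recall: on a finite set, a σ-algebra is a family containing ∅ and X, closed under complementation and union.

|σ(𝒞)| = 16.  σ(𝒞) = { {}, {ω₁}, {ω₂}, {ω₃}, {ω₄}, {ω₁, ω₂}, {ω₁, ω₃}, {ω₁, ω₄}, {ω₂, ω₃}, {ω₂, ω₄}, {ω₃, ω₄}, {ω₁, ω₂, ω₃}, {ω₁, ω₂, ω₄}, {ω₁, ω₃, ω₄}, {ω₂, ω₃, ω₄}, X }

Trace:
Begin from { {}, {ω₁, ω₄}, {ω₂, ω₃}, {ω₃, ω₄}, {ω₁, ω₂, ω₃}, X } (that is, 𝒞 plus ∅ and X).
Pass 1. New:
  {ω₄}  = ᶜ of {ω₁, ω₂, ω₃}
  {ω₁, ω₂}  = ᶜ of {ω₃, ω₄}
  {ω₁, ω₃, ω₄}  = {ω₃, ω₄} ∪ {ω₁, ω₄}
  {ω₂, ω₃, ω₄}  = {ω₃, ω₄} ∪ {ω₂, ω₃}
  — 10 sets.
Pass 2: +3 →
  {ω₁}  = ᶜ of {ω₂, ω₃, ω₄}
  {ω₂}  = ᶜ of {ω₁, ω₃, ω₄}
  {ω₁, ω₂, ω₄}  = {ω₁, ω₂} ∪ {ω₁, ω₄}
  — 13 sets.
Pass 3: 2 new —
  {ω₃}  = ᶜ of {ω₁, ω₂, ω₄}
  {ω₂, ω₄}  = {ω₄} ∪ {ω₂}
  — 15 sets.
Pass 4 (1 new):
  {ω₁, ω₃}  = ᶜ of {ω₂, ω₄}
  — 16 sets.
Pass 5 adds nothing — fixpoint reached.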